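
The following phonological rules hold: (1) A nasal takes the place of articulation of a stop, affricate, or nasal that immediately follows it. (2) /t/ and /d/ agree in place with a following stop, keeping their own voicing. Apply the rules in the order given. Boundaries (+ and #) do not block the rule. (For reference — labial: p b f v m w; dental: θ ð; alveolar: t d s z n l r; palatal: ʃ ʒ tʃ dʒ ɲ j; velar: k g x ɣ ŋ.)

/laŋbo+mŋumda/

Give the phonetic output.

[lambo+ŋŋunda]

Rule 1: /ŋ/ before /b/ (labial) → [m]
Rule 1: /m/ before /ŋ/ (velar) → [ŋ]
Rule 1: /m/ before /d/ (alveolar) → [n]
After rule 1: lambo+ŋŋunda
Rule 2: no segment meets the rule's conditions; no change.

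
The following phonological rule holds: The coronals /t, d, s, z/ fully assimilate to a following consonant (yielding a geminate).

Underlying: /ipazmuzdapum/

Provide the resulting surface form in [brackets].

/z/ before /m/ → [m] (total assimilation)
/z/ before /d/ → [d] (total assimilation)

[ipammuddapum]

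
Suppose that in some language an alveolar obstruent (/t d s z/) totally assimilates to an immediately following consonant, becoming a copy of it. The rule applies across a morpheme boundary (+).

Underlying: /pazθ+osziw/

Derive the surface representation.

/z/ before /θ/ → [θ] (total assimilation)
/s/ before /z/ → [z] (total assimilation)

[paθθ+ozziw]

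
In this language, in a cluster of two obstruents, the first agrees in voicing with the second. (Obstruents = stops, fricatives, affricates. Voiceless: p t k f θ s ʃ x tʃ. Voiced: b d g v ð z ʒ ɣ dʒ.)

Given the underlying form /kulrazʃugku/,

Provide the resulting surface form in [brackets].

/z/ before /ʃ/ (voiceless) → [s]
/g/ before /k/ (voiceless) → [k]

[kulrasʃukku]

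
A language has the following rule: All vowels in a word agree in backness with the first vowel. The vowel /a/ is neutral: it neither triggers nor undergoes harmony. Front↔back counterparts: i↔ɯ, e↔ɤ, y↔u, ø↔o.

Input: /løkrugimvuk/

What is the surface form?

/u/ harmonizes with /ø/ ([-back]) → [y]
/u/ harmonizes with /ø/ ([-back]) → [y]

[løkrygimvyk]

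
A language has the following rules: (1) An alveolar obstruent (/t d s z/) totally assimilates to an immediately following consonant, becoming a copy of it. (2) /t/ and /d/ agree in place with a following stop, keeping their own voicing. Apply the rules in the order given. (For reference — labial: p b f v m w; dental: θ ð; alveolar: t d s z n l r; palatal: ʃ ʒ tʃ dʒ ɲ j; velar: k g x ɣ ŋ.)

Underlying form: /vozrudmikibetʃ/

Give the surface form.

[vorrummikibetʃ]

Rule 1: /z/ before /r/ → [r] (total assimilation)
Rule 1: /d/ before /m/ → [m] (total assimilation)
After rule 1: vorrummikibetʃ
Rule 2: no segment meets the rule's conditions; no change.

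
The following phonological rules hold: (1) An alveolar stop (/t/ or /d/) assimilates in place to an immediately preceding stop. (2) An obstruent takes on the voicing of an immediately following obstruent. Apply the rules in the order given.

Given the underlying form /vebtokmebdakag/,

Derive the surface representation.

Rule 1: /t/ after /b/ (labial) → [p]
Rule 1: /d/ after /b/ (labial) → [b]
After rule 1: vebpokmebbakag
Rule 2: /b/ before /p/ (voiceless) → [p]

[veppokmebbakag]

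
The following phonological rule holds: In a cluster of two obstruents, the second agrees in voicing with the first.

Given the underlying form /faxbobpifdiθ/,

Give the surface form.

/b/ after /x/ (voiceless) → [p]
/p/ after /b/ (voiced) → [b]
/d/ after /f/ (voiceless) → [t]

[faxpobbiftiθ]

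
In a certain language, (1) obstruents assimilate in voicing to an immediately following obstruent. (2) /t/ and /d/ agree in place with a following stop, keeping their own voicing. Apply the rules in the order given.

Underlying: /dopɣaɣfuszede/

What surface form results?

Rule 1: /p/ before /ɣ/ (voiced) → [b]
Rule 1: /ɣ/ before /f/ (voiceless) → [x]
Rule 1: /s/ before /z/ (voiced) → [z]
After rule 1: dobɣaxfuzzede
Rule 2: no segment meets the rule's conditions; no change.

[dobɣaxfuzzede]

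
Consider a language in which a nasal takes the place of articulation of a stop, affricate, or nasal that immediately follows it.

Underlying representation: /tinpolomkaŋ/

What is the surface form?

/n/ before /p/ (labial) → [m]
/m/ before /k/ (velar) → [ŋ]

[timpoloŋkaŋ]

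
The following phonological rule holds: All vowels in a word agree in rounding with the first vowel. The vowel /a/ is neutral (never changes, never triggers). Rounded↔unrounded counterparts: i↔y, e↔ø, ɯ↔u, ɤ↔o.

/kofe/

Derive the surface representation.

/e/ harmonizes with /o/ ([+round]) → [ø]

[kofø]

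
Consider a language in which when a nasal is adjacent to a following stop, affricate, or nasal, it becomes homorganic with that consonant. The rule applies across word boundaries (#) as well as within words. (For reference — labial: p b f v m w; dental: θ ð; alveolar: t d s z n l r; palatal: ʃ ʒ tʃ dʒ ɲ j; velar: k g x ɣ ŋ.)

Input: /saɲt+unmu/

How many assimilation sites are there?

/ɲ/ before /t/ (alveolar) → [n]
/n/ before /m/ (labial) → [m]
2 segments change.

2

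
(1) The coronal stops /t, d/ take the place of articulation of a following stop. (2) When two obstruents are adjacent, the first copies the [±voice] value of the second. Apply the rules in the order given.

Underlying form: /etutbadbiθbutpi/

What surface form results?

Rule 1: /t/ before /b/ (labial) → [p]
Rule 1: /d/ before /b/ (labial) → [b]
Rule 1: /t/ before /p/ (labial) → [p]
After rule 1: etupbabbiθbuppi
Rule 2: /p/ before /b/ (voiced) → [b]
Rule 2: /θ/ before /b/ (voiced) → [ð]

[etubbabbiðbuppi]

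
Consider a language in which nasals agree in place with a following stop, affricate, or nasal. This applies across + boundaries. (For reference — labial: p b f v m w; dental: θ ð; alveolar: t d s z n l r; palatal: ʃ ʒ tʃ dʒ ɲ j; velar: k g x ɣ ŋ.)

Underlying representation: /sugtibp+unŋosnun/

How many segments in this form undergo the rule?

1

/n/ before /ŋ/ (velar) → [ŋ]
1 segment changes.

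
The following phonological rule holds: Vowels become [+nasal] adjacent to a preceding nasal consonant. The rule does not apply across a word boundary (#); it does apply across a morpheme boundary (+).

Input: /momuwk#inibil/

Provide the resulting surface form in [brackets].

/o/ after nasal /m/ → [õ]
/u/ after nasal /m/ → [ũ]
/i/ after nasal /n/ → [ĩ]

[mõmũwk#inĩbil]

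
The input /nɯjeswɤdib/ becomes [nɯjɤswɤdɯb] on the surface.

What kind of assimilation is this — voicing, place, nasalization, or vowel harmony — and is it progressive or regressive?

/e/→[ɤ] /i/→[ɯ].
Vowels agree with the first vowel, so the harmony is progressive.

vowel harmony, progressive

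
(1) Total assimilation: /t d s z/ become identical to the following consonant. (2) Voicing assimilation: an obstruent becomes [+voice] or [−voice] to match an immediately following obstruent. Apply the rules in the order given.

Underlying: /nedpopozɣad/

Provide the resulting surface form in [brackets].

[neppopoɣɣad]

Rule 1: /d/ before /p/ → [p] (total assimilation)
Rule 1: /z/ before /ɣ/ → [ɣ] (total assimilation)
After rule 1: neppopoɣɣad
Rule 2: no segment meets the rule's conditions; no change.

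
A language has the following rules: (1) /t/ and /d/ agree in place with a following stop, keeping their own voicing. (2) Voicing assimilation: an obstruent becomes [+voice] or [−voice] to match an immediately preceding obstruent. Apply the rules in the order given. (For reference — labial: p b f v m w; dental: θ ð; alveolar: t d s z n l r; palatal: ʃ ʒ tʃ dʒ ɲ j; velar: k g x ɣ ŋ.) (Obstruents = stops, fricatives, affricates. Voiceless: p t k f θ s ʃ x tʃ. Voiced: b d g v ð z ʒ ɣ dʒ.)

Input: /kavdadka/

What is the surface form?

Rule 1: /d/ before /k/ (velar) → [g]
After rule 1: kavdagka
Rule 2: /k/ after /g/ (voiced) → [g]

[kavdagga]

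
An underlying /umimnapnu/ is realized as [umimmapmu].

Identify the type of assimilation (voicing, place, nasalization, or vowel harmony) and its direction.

place assimilation, progressive

/n/→[m] /n/→[m].
Each target copies a feature from the preceding segment, so the direction is progressive.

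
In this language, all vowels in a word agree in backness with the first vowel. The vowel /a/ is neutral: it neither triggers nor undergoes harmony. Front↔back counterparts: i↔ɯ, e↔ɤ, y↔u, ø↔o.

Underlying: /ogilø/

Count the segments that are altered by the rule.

2

/i/ harmonizes with /o/ ([+back]) → [ɯ]
/ø/ harmonizes with /o/ ([+back]) → [o]
2 segments change.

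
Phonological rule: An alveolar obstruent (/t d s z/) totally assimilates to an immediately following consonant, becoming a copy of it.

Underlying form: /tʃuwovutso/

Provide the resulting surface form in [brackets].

[tʃuwovusso]

/t/ before /s/ → [s] (total assimilation)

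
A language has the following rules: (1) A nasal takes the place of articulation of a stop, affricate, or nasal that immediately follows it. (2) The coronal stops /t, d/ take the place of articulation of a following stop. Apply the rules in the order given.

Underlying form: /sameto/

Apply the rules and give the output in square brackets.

[sameto]

Rule 1: no segment meets the rule's conditions; no change.
After rule 1: sameto
Rule 2: no segment meets the rule's conditions; no change.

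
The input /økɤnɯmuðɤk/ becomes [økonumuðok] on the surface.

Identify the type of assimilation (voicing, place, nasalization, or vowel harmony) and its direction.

vowel harmony, progressive

/ɤ/→[o] /ɯ/→[u] /ɤ/→[o].
Vowels agree with the first vowel, so the harmony is progressive.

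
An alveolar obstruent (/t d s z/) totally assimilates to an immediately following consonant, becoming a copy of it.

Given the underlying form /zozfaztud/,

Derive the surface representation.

[zoffattud]

/z/ before /f/ → [f] (total assimilation)
/z/ before /t/ → [t] (total assimilation)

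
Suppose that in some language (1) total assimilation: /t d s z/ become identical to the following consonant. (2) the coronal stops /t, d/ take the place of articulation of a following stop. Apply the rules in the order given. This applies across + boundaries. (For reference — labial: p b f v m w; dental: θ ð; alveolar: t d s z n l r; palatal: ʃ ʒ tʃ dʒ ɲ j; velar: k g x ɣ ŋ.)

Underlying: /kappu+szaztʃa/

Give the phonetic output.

Rule 1: /s/ before /z/ → [z] (total assimilation)
Rule 1: /z/ before /tʃ/ → [tʃ] (total assimilation)
After rule 1: kappu+zzatʃtʃa
Rule 2: no segment meets the rule's conditions; no change.

[kappu+zzatʃtʃa]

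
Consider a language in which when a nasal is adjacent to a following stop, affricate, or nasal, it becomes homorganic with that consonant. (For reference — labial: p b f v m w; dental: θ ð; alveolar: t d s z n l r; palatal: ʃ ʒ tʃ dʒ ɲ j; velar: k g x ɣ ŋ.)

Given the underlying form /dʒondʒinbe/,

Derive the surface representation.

/n/ before /dʒ/ (palatal) → [ɲ]
/n/ before /b/ (labial) → [m]

[dʒoɲdʒimbe]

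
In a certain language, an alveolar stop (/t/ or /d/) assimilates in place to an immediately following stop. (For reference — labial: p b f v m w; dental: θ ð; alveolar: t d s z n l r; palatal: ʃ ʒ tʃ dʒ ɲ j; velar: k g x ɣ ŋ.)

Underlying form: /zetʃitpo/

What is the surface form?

/t/ before /p/ (labial) → [p]

[zetʃippo]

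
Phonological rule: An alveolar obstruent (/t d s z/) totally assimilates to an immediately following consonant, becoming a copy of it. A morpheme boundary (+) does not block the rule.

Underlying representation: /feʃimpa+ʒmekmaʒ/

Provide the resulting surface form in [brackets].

[feʃimpa+ʒmekmaʒ]

no segment meets the rule's conditions; no change.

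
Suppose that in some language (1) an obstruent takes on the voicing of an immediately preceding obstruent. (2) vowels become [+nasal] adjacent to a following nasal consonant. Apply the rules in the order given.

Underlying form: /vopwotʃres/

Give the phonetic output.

Rule 1: no segment meets the rule's conditions; no change.
After rule 1: vopwotʃres
Rule 2: no segment meets the rule's conditions; no change.

[vopwotʃres]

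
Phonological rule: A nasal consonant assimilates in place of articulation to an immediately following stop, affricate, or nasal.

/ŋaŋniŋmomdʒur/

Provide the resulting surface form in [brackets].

/ŋ/ before /n/ (alveolar) → [n]
/ŋ/ before /m/ (labial) → [m]
/m/ before /dʒ/ (palatal) → [ɲ]

[ŋannimmoɲdʒur]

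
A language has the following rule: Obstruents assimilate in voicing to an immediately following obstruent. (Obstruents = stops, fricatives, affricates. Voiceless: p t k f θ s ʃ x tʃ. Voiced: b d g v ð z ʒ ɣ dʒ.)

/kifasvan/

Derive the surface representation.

/s/ before /v/ (voiced) → [z]

[kifazvan]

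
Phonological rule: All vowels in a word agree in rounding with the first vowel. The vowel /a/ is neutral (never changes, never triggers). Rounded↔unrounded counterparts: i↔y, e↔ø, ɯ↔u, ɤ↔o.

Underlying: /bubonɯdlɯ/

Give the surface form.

[bubonudlu]

/ɯ/ harmonizes with /u/ ([+round]) → [u]
/ɯ/ harmonizes with /u/ ([+round]) → [u]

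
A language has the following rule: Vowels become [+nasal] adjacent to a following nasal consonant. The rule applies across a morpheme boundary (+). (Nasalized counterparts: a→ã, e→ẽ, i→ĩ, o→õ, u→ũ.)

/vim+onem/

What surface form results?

[vĩm+õnẽm]

/i/ before nasal /m/ → [ĩ]
/o/ before nasal /n/ → [õ]
/e/ before nasal /m/ → [ẽ]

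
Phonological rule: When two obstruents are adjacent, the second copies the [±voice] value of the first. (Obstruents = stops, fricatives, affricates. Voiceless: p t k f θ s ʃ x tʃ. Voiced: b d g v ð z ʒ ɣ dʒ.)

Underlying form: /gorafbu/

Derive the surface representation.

/b/ after /f/ (voiceless) → [p]

[gorafpu]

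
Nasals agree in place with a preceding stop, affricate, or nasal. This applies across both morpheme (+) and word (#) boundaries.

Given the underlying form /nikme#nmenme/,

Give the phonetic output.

/m/ after /k/ (velar) → [ŋ]
/m/ after /n/ (alveolar) → [n]
/m/ after /n/ (alveolar) → [n]

[nikŋe#nnenne]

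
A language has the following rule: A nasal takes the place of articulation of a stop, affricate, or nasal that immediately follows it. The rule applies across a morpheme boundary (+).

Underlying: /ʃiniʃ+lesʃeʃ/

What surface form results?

[ʃiniʃ+lesʃeʃ]

no segment meets the rule's conditions; no change.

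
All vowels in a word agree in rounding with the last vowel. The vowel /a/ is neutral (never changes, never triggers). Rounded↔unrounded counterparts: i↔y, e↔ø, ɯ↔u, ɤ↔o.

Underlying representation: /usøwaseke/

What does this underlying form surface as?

/u/ harmonizes with /e/ ([-round]) → [ɯ]
/ø/ harmonizes with /e/ ([-round]) → [e]

[ɯsewaseke]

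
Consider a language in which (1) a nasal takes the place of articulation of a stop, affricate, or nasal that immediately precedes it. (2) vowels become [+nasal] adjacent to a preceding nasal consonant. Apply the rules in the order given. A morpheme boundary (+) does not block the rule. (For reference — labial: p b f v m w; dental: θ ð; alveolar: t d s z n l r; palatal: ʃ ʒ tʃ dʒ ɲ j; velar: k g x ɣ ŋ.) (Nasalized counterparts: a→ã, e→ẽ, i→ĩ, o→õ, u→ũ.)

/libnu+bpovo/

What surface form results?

Rule 1: /n/ after /b/ (labial) → [m]
After rule 1: libmu+bpovo
Rule 2: /u/ after nasal /m/ → [ũ]

[libmũ+bpovo]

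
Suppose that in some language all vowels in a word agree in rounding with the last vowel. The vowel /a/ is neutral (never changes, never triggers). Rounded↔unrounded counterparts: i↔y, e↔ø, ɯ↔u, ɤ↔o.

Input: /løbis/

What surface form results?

[lebis]

/ø/ harmonizes with /i/ ([-round]) → [e]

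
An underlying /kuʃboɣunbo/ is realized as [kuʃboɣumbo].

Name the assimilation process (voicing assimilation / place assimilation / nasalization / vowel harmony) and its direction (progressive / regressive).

/n/→[m].
Each target copies a feature from the following segment, so the direction is regressive.

place assimilation, regressive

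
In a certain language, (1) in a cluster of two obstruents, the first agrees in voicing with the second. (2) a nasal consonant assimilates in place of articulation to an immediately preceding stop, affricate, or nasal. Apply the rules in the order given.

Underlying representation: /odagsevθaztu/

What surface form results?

Rule 1: /g/ before /s/ (voiceless) → [k]
Rule 1: /v/ before /θ/ (voiceless) → [f]
Rule 1: /z/ before /t/ (voiceless) → [s]
After rule 1: odaksefθastu
Rule 2: no segment meets the rule's conditions; no change.

[odaksefθastu]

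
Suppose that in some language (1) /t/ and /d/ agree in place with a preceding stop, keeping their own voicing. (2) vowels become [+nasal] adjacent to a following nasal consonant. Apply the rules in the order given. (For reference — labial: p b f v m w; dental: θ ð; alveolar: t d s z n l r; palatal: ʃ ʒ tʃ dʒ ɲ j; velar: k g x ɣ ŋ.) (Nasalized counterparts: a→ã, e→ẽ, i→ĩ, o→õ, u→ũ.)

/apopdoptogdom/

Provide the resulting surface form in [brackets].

Rule 1: /d/ after /p/ (labial) → [b]
Rule 1: /t/ after /p/ (labial) → [p]
Rule 1: /d/ after /g/ (velar) → [g]
After rule 1: apopboppoggom
Rule 2: /o/ before nasal /m/ → [õ]

[apopboppoggõm]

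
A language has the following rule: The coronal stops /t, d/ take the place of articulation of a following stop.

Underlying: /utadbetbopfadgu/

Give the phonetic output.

[utabbepbopfaggu]

/d/ before /b/ (labial) → [b]
/t/ before /b/ (labial) → [p]
/d/ before /g/ (velar) → [g]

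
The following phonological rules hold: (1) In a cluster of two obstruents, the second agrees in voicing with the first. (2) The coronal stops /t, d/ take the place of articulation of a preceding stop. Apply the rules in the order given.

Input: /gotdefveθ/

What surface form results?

Rule 1: /d/ after /t/ (voiceless) → [t]
Rule 1: /v/ after /f/ (voiceless) → [f]
After rule 1: gotteffeθ
Rule 2: no segment meets the rule's conditions; no change.

[gotteffeθ]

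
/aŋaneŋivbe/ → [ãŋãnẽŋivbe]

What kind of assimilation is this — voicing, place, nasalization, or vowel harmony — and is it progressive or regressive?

/a/→[ã] /a/→[ã] /e/→[ẽ].
Each target copies a feature from the following segment, so the direction is regressive.

nasalization, regressive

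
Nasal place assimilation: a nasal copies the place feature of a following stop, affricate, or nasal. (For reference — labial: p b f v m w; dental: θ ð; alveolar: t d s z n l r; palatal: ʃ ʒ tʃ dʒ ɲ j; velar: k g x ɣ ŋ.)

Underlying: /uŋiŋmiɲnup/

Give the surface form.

/ŋ/ before /m/ (labial) → [m]
/ɲ/ before /n/ (alveolar) → [n]

[uŋimminnup]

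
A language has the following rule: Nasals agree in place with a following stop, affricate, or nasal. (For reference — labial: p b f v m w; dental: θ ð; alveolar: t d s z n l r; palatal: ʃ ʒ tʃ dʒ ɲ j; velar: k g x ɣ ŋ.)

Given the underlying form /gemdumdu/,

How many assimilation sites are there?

2

/m/ before /d/ (alveolar) → [n]
/m/ before /d/ (alveolar) → [n]
2 segments change.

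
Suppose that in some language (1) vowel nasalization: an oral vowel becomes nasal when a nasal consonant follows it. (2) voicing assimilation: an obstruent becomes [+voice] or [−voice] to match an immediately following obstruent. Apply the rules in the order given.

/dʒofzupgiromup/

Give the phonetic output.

Rule 1: /o/ before nasal /m/ → [õ]
After rule 1: dʒofzupgirõmup
Rule 2: /f/ before /z/ (voiced) → [v]
Rule 2: /p/ before /g/ (voiced) → [b]

[dʒovzubgirõmup]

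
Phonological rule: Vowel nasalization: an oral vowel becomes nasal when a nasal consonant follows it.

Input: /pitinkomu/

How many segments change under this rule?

2

/i/ before nasal /n/ → [ĩ]
/o/ before nasal /m/ → [õ]
2 segments change.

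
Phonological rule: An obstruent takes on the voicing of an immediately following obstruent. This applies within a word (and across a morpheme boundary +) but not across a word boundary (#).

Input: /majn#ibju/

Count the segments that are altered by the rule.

0

No segment meets the rule's conditions.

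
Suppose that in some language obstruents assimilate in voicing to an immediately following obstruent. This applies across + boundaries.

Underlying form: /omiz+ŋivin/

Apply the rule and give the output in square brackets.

[omiz+ŋivin]

no segment meets the rule's conditions; no change.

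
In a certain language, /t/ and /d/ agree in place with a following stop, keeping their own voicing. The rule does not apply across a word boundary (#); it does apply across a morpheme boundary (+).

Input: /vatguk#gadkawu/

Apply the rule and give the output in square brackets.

/t/ before /g/ (velar) → [k]
/d/ before /k/ (velar) → [g]

[vakguk#gagkawu]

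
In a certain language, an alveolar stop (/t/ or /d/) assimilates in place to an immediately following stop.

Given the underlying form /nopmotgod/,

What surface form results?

/t/ before /g/ (velar) → [k]

[nopmokgod]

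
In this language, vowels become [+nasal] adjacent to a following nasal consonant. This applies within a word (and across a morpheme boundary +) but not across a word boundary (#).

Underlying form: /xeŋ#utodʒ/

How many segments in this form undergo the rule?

1

/e/ before nasal /ŋ/ → [ẽ]
1 segment changes.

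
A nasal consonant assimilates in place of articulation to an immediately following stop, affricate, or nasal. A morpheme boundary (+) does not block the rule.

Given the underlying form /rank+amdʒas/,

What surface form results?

[raŋk+aɲdʒas]

/n/ before /k/ (velar) → [ŋ]
/m/ before /dʒ/ (palatal) → [ɲ]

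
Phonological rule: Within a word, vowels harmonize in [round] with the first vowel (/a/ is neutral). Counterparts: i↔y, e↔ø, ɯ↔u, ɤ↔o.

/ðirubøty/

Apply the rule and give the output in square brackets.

/u/ harmonizes with /i/ ([-round]) → [ɯ]
/ø/ harmonizes with /i/ ([-round]) → [e]
/y/ harmonizes with /i/ ([-round]) → [i]

[ðirɯbeti]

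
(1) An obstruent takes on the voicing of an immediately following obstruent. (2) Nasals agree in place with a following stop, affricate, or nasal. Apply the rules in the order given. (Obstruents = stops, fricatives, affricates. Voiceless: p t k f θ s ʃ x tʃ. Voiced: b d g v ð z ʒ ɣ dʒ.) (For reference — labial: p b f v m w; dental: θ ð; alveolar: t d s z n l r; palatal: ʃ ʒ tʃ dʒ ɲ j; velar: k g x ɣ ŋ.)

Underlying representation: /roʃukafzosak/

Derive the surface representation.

Rule 1: /f/ before /z/ (voiced) → [v]
After rule 1: roʃukavzosak
Rule 2: no segment meets the rule's conditions; no change.

[roʃukavzosak]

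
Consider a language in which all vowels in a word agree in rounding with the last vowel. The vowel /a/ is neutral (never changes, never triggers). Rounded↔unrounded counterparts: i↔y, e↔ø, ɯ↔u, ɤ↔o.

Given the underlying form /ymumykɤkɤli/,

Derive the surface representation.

/y/ harmonizes with /i/ ([-round]) → [i]
/u/ harmonizes with /i/ ([-round]) → [ɯ]
/y/ harmonizes with /i/ ([-round]) → [i]

[imɯmikɤkɤli]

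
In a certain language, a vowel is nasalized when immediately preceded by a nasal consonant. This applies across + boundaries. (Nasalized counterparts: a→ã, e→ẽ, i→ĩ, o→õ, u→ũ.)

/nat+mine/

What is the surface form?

[nãt+mĩnẽ]

/a/ after nasal /n/ → [ã]
/i/ after nasal /m/ → [ĩ]
/e/ after nasal /n/ → [ẽ]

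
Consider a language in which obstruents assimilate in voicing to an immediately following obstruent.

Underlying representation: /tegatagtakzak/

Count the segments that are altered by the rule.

/g/ before /t/ (voiceless) → [k]
/k/ before /z/ (voiced) → [g]
2 segments change.

2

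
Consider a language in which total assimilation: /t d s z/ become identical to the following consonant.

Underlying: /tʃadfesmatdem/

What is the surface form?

/d/ before /f/ → [f] (total assimilation)
/s/ before /m/ → [m] (total assimilation)
/t/ before /d/ → [d] (total assimilation)

[tʃaffemmaddem]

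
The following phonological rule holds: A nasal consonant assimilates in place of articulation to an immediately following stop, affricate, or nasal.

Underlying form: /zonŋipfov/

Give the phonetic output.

[zoŋŋipfov]

/n/ before /ŋ/ (velar) → [ŋ]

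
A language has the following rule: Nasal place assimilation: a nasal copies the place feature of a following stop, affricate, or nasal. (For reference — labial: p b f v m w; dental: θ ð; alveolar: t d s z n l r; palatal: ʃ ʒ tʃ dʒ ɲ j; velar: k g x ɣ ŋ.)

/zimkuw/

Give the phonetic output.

[ziŋkuw]

/m/ before /k/ (velar) → [ŋ]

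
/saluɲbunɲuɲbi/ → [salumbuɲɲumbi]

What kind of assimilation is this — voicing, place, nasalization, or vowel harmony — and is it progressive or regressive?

/ɲ/→[m] /n/→[ɲ] /ɲ/→[m].
Each target copies a feature from the following segment, so the direction is regressive.

place assimilation, regressive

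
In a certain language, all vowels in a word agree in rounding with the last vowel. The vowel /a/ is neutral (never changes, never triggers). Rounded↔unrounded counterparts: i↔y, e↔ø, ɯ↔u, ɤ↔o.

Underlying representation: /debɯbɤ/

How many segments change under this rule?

No segment meets the rule's conditions.

0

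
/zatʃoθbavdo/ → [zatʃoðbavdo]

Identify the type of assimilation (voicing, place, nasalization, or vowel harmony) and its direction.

/θ/→[ð].
Each target copies a feature from the following segment, so the direction is regressive.

voicing assimilation, regressive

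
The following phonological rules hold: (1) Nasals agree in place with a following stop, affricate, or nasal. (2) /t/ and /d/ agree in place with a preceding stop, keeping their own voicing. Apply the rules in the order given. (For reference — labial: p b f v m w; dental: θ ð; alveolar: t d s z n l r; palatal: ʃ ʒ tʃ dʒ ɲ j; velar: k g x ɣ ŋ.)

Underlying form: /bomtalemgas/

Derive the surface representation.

Rule 1: /m/ before /t/ (alveolar) → [n]
Rule 1: /m/ before /g/ (velar) → [ŋ]
After rule 1: bontaleŋgas
Rule 2: no segment meets the rule's conditions; no change.

[bontaleŋgas]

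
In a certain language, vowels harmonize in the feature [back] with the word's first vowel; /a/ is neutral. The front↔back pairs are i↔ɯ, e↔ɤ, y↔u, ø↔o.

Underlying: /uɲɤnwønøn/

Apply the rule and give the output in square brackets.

/ø/ harmonizes with /u/ ([+back]) → [o]
/ø/ harmonizes with /u/ ([+back]) → [o]

[uɲɤnwonon]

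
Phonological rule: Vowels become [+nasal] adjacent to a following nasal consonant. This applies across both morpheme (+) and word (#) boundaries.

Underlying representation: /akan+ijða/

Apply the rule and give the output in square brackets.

[akãn+ijða]

/a/ before nasal /n/ → [ã]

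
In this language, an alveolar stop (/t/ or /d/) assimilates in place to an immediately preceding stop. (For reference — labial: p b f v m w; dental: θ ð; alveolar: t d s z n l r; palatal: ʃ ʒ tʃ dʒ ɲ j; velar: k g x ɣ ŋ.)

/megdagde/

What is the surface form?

[meggagge]

/d/ after /g/ (velar) → [g]
/d/ after /g/ (velar) → [g]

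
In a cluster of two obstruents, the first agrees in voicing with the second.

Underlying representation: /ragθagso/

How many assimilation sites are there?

/g/ before /θ/ (voiceless) → [k]
/g/ before /s/ (voiceless) → [k]
2 segments change.

2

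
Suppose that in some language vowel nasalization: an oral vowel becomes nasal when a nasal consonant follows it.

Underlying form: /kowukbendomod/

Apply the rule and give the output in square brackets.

/e/ before nasal /n/ → [ẽ]
/o/ before nasal /m/ → [õ]

[kowukbẽndõmod]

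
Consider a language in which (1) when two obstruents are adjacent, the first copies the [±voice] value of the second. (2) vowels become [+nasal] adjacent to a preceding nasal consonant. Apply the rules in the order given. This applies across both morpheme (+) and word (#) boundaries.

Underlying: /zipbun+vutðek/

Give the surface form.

[zibbun+vudðek]

Rule 1: /p/ before /b/ (voiced) → [b]
Rule 1: /t/ before /ð/ (voiced) → [d]
After rule 1: zibbun+vudðek
Rule 2: no segment meets the rule's conditions; no change.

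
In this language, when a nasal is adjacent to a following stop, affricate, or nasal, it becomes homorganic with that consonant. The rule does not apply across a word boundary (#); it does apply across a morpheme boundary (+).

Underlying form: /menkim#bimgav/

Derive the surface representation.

/n/ before /k/ (velar) → [ŋ]
/m/ before /g/ (velar) → [ŋ]

[meŋkim#biŋgav]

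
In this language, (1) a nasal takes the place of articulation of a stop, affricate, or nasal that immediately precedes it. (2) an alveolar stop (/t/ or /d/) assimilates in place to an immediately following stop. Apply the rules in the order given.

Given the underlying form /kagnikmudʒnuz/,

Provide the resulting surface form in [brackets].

[kagŋikŋudʒɲuz]

Rule 1: /n/ after /g/ (velar) → [ŋ]
Rule 1: /m/ after /k/ (velar) → [ŋ]
Rule 1: /n/ after /dʒ/ (palatal) → [ɲ]
After rule 1: kagŋikŋudʒɲuz
Rule 2: no segment meets the rule's conditions; no change.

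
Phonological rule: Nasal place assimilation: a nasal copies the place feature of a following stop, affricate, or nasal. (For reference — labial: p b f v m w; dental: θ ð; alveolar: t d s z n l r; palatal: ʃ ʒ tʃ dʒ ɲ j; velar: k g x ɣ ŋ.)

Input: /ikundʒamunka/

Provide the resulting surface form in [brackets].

[ikuɲdʒamuŋka]

/n/ before /dʒ/ (palatal) → [ɲ]
/n/ before /k/ (velar) → [ŋ]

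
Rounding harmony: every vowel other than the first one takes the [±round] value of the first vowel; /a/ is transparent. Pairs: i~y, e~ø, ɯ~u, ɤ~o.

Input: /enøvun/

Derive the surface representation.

[enevɯn]

/ø/ harmonizes with /e/ ([-round]) → [e]
/u/ harmonizes with /e/ ([-round]) → [ɯ]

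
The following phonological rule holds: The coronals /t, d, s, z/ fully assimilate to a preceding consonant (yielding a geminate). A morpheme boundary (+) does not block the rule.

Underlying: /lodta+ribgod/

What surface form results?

/t/ after /d/ → [d] (total assimilation)

[lodda+ribgod]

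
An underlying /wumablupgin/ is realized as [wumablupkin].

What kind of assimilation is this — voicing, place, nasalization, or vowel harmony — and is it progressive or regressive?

voicing assimilation, progressive

/g/→[k].
Each target copies a feature from the preceding segment, so the direction is progressive.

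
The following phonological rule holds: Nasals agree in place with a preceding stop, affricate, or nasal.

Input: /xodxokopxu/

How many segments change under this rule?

No segment meets the rule's conditions.

0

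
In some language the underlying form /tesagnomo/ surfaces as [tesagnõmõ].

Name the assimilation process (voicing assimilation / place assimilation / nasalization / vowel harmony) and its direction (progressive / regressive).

/o/→[õ] /o/→[õ].
Each target copies a feature from the preceding segment, so the direction is progressive.

nasalization, progressive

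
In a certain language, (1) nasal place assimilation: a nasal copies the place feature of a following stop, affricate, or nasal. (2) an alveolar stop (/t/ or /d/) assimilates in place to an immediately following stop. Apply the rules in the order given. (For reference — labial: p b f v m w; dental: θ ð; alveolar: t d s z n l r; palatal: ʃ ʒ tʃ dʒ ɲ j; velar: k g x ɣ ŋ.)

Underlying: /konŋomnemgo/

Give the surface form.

Rule 1: /n/ before /ŋ/ (velar) → [ŋ]
Rule 1: /m/ before /n/ (alveolar) → [n]
Rule 1: /m/ before /g/ (velar) → [ŋ]
After rule 1: koŋŋonneŋgo
Rule 2: no segment meets the rule's conditions; no change.

[koŋŋonneŋgo]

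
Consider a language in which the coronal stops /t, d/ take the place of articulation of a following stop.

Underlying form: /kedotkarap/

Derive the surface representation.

[kedokkarap]

/t/ before /k/ (velar) → [k]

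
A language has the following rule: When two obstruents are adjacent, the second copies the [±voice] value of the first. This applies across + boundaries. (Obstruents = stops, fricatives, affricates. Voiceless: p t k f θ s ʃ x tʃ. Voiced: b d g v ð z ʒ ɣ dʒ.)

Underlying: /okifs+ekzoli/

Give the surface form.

/z/ after /k/ (voiceless) → [s]

[okifs+eksoli]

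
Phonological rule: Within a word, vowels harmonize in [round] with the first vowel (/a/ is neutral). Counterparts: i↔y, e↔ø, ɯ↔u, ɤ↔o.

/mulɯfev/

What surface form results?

[muluføv]

/ɯ/ harmonizes with /u/ ([+round]) → [u]
/e/ harmonizes with /u/ ([+round]) → [ø]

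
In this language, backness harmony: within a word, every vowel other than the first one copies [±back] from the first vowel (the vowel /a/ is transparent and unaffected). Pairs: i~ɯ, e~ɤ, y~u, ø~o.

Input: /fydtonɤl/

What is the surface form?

/o/ harmonizes with /y/ ([-back]) → [ø]
/ɤ/ harmonizes with /y/ ([-back]) → [e]

[fydtønel]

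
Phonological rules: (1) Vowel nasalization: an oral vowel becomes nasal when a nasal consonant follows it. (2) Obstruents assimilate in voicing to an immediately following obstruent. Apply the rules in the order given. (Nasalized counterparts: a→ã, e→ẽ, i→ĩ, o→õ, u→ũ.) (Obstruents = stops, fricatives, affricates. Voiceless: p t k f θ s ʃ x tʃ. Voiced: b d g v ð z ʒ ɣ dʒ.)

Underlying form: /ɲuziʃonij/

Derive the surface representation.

Rule 1: /o/ before nasal /n/ → [õ]
After rule 1: ɲuziʃõnij
Rule 2: no segment meets the rule's conditions; no change.

[ɲuziʃõnij]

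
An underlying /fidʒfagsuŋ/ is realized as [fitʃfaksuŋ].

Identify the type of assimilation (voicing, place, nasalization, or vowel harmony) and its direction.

voicing assimilation, regressive

/dʒ/→[tʃ] /g/→[k].
Each target copies a feature from the following segment, so the direction is regressive.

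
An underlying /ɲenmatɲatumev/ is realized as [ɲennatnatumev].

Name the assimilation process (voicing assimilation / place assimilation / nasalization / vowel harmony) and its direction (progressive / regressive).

place assimilation, progressive

/m/→[n] /ɲ/→[n].
Each target copies a feature from the preceding segment, so the direction is progressive.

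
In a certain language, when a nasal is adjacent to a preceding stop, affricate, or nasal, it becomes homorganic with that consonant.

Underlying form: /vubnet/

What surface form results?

[vubmet]

/n/ after /b/ (labial) → [m]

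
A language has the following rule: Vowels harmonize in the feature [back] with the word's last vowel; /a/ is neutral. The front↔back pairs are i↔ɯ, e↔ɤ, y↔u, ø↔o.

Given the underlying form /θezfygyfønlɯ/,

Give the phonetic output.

/e/ harmonizes with /ɯ/ ([+back]) → [ɤ]
/y/ harmonizes with /ɯ/ ([+back]) → [u]
/y/ harmonizes with /ɯ/ ([+back]) → [u]
/ø/ harmonizes with /ɯ/ ([+back]) → [o]

[θɤzfugufonlɯ]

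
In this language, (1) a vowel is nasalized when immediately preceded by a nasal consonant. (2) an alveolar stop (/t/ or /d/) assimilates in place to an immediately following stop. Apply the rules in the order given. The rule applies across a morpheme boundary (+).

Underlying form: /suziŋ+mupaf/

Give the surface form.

[suziŋ+mũpaf]

Rule 1: /u/ after nasal /m/ → [ũ]
After rule 1: suziŋ+mũpaf
Rule 2: no segment meets the rule's conditions; no change.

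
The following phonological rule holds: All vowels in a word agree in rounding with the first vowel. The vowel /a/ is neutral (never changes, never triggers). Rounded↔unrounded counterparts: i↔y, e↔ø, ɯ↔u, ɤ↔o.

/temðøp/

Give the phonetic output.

/ø/ harmonizes with /e/ ([-round]) → [e]

[temðep]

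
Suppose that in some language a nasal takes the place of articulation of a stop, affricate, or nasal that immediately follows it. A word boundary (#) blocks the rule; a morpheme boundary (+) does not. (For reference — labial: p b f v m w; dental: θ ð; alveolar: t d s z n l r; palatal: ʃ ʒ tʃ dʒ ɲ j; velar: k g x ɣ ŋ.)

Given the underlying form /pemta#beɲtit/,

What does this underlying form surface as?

[penta#bentit]

/m/ before /t/ (alveolar) → [n]
/ɲ/ before /t/ (alveolar) → [n]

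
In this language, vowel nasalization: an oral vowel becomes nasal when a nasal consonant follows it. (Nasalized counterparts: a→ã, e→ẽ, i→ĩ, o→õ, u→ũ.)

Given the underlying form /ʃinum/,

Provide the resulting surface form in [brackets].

/i/ before nasal /n/ → [ĩ]
/u/ before nasal /m/ → [ũ]

[ʃĩnũm]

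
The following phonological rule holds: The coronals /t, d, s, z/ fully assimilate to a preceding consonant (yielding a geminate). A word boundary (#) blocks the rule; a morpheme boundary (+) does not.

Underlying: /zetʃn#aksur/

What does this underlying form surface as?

[zetʃn#akkur]

/s/ after /k/ → [k] (total assimilation)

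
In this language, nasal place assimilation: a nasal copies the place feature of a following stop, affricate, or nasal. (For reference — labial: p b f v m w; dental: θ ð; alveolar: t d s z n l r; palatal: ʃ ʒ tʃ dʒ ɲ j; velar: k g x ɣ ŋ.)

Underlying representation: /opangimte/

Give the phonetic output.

[opaŋginte]

/n/ before /g/ (velar) → [ŋ]
/m/ before /t/ (alveolar) → [n]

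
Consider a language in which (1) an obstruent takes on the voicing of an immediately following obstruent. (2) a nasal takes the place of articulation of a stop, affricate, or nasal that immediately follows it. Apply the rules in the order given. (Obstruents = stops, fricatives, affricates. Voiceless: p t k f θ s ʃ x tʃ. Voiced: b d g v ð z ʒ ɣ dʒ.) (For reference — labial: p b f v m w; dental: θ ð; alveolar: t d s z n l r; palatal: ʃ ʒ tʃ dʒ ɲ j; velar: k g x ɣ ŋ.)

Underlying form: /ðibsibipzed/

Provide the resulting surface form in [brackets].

Rule 1: /b/ before /s/ (voiceless) → [p]
Rule 1: /p/ before /z/ (voiced) → [b]
After rule 1: ðipsibibzed
Rule 2: no segment meets the rule's conditions; no change.

[ðipsibibzed]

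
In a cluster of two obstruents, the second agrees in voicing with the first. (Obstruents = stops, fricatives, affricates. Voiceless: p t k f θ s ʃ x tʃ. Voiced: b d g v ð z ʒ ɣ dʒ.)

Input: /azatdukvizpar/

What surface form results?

/d/ after /t/ (voiceless) → [t]
/v/ after /k/ (voiceless) → [f]
/p/ after /z/ (voiced) → [b]

[azattukfizbar]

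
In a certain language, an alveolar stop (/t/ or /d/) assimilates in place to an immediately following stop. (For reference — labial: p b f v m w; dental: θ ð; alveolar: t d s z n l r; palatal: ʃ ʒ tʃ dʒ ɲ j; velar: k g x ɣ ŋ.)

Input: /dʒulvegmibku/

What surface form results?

no segment meets the rule's conditions; no change.

[dʒulvegmibku]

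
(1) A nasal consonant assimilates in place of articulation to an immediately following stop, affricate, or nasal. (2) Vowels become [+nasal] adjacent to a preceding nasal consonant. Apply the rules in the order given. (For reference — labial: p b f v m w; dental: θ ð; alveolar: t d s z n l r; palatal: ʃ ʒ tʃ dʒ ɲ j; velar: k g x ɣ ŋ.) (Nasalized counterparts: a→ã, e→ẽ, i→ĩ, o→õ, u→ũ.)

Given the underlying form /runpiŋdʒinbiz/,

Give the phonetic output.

Rule 1: /n/ before /p/ (labial) → [m]
Rule 1: /ŋ/ before /dʒ/ (palatal) → [ɲ]
Rule 1: /n/ before /b/ (labial) → [m]
After rule 1: rumpiɲdʒimbiz
Rule 2: no segment meets the rule's conditions; no change.

[rumpiɲdʒimbiz]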